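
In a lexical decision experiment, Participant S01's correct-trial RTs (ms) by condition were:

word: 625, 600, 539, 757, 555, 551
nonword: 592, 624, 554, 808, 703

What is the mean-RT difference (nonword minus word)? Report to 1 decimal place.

51.7 ms

M(word) = 3627/6 = 604.500
M(nonword) = 3281/5 = 656.200
Difference = 656.200 − 604.500 = 51.700 ms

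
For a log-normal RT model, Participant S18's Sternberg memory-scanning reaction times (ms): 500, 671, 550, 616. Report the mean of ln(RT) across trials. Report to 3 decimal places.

6.364

ln(RT): 6.2146, 6.5088, 6.3099, 6.4232
Σ ln(RT) = 25.4565
Mean = 25.4565/4 = 6.36414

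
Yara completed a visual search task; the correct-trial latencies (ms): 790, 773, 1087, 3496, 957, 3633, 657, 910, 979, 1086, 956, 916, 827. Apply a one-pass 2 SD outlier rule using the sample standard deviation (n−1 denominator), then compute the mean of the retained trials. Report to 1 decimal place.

n = 13, ΣRT = 17067, M = 1312.846
Σ(x−M)² = 12167913.69; s = √(12167913.69/12) = 1006.972
Cutoffs: 1312.846 ± 2·1006.972 → [-701.1, 3326.8]
Outside: 3496, 3633 → excluded.
Retained (n=11): Σ = 9938, mean = 9938/11 = 903.455

903.5 ms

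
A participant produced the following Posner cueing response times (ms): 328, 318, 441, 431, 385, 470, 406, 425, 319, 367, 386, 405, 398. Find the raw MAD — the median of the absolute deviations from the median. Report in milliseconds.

31 ms

Sorted: 318, 319, 328, 367, 385, 386, 398, 405, 406, 425, 431, 441, 470 → median = 398
|x − 398|: 70, 80, 43, 33, 13, 72, 8, 27, 79, 31, 12, 7, 0
Sorted deviations: 0, 7, 8, 12, 13, 27, 31, 33, 43, 70, 72, 79, 80 → MAD = 31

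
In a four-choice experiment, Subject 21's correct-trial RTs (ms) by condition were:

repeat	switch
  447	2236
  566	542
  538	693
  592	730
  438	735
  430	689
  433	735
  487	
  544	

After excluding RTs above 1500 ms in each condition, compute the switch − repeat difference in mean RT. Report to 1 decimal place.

190.1 ms

switch: exclude 2236
M(repeat) = 4475/9 = 497.222
M(switch) = 4124/6 = 687.333
Difference = 687.333 − 497.222 = 190.111 ms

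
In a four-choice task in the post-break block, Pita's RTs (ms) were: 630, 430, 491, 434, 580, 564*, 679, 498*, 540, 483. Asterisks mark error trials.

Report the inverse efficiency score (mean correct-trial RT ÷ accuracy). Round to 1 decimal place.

666.7 ms

Correct trials (n=8): 630, 430, 491, 434, 580, 679, 540, 483
Mean correct RT = 4267/8 = 533.3750 ms
Proportion correct = 8/10
IES = 533.3750 / (8/10) = 666.719 ms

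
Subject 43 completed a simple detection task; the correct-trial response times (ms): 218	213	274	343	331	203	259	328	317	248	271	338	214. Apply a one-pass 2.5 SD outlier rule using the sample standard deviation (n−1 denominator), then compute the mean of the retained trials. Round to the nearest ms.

274 ms

n = 13, ΣRT = 3557, M = 273.615
Σ(x−M)² = 33277.08; s = √(33277.08/12) = 52.660
Cutoffs: 273.615 ± 2.5·52.660 → [142.0, 405.3]
No RTs fall outside the cutoffs; all 13 retained. Mean = 3557/13 = 273.615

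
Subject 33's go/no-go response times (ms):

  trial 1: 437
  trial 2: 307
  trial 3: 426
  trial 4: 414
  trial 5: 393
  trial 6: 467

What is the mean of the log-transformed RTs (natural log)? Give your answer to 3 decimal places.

ln(RT): 6.0799, 5.7268, 6.0544, 6.0259, 5.9738, 6.1463
Σ ln(RT) = 36.0072
Mean = 36.0072/6 = 6.00120

6.001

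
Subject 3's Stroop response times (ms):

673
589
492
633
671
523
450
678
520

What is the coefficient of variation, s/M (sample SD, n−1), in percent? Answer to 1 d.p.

n = 9, Σ = 5229, M = 581.0000
Σ(x−M)² = 60908.000; s = √(60908.000/8) = 87.2554
CV = 87.2554 / 581.0000 = 0.15018 = 15.018%

15.0%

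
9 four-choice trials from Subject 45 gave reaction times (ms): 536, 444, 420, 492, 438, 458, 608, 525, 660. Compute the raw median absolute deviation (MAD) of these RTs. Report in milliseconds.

48 ms

Sorted: 420, 438, 444, 458, 492, 525, 536, 608, 660 → median = 492
|x − 492|: 44, 48, 72, 0, 54, 34, 116, 33, 168
Sorted deviations: 0, 33, 34, 44, 48, 54, 72, 116, 168 → MAD = 48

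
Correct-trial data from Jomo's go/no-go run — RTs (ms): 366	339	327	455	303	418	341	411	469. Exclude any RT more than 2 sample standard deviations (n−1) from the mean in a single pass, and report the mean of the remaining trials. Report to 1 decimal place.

n = 9, ΣRT = 3429, M = 381.000
Σ(x−M)² = 28078.00; s = √(28078.00/8) = 59.243
Cutoffs: 381.000 ± 2·59.243 → [262.5, 499.5]
No RTs fall outside the cutoffs; all 9 retained. Mean = 3429/9 = 381.000

381.0 ms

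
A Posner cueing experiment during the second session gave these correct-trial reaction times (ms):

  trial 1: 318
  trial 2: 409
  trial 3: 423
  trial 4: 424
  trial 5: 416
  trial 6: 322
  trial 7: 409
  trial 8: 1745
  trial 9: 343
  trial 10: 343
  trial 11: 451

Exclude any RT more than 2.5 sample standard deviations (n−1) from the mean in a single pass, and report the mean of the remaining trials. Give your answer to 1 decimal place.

n = 11, ΣRT = 5603, M = 509.364
Σ(x−M)² = 1700890.55; s = √(1700890.55/10) = 412.419
Cutoffs: 509.364 ± 2.5·412.419 → [-521.7, 1540.4]
Outside: 1745 → excluded.
Retained (n=10): Σ = 3858, mean = 3858/10 = 385.800

385.8 ms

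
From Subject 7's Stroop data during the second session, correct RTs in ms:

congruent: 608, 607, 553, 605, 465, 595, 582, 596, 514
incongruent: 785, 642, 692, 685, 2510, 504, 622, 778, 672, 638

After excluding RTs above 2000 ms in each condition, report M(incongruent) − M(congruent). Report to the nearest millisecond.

incongruent: exclude 2510
M(congruent) = 5125/9 = 569.444
M(incongruent) = 6018/9 = 668.667
Difference = 668.667 − 569.444 = 99.222 ms

99 ms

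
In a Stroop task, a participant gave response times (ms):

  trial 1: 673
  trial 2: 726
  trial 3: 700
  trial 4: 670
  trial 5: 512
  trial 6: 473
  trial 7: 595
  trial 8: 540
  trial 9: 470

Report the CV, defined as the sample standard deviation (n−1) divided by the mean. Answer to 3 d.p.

0.168

n = 9, Σ = 5359, M = 595.4444
Σ(x−M)² = 80316.222; s = √(80316.222/8) = 100.1974
CV = 100.1974 / 595.4444 = 0.16827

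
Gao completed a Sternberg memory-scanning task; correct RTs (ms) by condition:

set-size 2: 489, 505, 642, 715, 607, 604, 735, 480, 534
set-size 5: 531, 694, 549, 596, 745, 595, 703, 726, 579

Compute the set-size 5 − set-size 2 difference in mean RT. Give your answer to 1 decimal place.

45.2 ms

M(set-size 2) = 5311/9 = 590.111
M(set-size 5) = 5718/9 = 635.333
Difference = 635.333 − 590.111 = 45.222 ms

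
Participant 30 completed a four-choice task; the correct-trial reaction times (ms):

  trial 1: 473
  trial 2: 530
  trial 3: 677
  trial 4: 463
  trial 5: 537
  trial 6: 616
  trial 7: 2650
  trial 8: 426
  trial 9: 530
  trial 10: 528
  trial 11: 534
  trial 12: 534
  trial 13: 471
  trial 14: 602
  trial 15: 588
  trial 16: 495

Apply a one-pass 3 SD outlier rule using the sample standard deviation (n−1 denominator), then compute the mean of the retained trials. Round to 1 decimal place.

533.6 ms

n = 16, ΣRT = 10654, M = 665.875
Σ(x−M)² = 4259905.75; s = √(4259905.75/15) = 532.911
Cutoffs: 665.875 ± 3·532.911 → [-932.9, 2264.6]
Outside: 2650 → excluded.
Retained (n=15): Σ = 8004, mean = 8004/15 = 533.600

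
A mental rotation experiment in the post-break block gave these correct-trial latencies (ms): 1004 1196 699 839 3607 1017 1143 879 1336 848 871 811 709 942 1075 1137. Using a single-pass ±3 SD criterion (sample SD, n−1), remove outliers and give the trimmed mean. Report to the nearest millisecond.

n = 16, ΣRT = 18113, M = 1132.062
Σ(x−M)² = 7008534.94; s = √(7008534.94/15) = 683.546
Cutoffs: 1132.062 ± 3·683.546 → [-918.6, 3182.7]
Outside: 3607 → excluded.
Retained (n=15): Σ = 14506, mean = 14506/15 = 967.067

967 ms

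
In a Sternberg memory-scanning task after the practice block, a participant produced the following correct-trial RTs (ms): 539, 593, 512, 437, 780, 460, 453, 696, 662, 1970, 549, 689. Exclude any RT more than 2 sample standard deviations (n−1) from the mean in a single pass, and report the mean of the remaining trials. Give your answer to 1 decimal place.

n = 12, ΣRT = 8340, M = 695.000
Σ(x−M)² = 1903874.00; s = √(1903874.00/11) = 416.028
Cutoffs: 695.000 ± 2·416.028 → [-137.1, 1527.1]
Outside: 1970 → excluded.
Retained (n=11): Σ = 6370, mean = 6370/11 = 579.091

579.1 ms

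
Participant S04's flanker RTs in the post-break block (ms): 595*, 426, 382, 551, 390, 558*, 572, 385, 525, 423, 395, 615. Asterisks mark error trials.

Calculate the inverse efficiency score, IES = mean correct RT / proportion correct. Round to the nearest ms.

560 ms

Correct trials (n=10): 426, 382, 551, 390, 572, 385, 525, 423, 395, 615
Mean correct RT = 4664/10 = 466.4000 ms
Proportion correct = 10/12
IES = 466.4000 / (10/12) = 559.680 ms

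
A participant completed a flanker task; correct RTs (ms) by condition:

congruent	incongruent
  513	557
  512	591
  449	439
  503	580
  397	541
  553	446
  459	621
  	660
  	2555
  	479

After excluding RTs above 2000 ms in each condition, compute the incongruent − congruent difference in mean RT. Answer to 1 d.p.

incongruent: exclude 2555
M(congruent) = 3386/7 = 483.714
M(incongruent) = 4914/9 = 546.000
Difference = 546.000 − 483.714 = 62.286 ms

62.3 ms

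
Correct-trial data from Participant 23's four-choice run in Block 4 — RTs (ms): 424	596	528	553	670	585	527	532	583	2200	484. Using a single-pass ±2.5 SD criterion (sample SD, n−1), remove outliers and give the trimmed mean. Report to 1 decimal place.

n = 11, ΣRT = 7682, M = 698.364
Σ(x−M)² = 2520778.55; s = √(2520778.55/10) = 502.074
Cutoffs: 698.364 ± 2.5·502.074 → [-556.8, 1953.5]
Outside: 2200 → excluded.
Retained (n=10): Σ = 5482, mean = 5482/10 = 548.200

548.2 ms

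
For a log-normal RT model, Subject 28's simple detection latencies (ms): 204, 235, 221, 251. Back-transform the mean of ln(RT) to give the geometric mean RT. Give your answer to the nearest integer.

ln(RT): 5.3181, 5.4596, 5.3982, 5.5255
Mean ln(RT) = 21.7013/4 = 5.42533
Geometric mean = exp(5.42533) = 227.09 ms

227 ms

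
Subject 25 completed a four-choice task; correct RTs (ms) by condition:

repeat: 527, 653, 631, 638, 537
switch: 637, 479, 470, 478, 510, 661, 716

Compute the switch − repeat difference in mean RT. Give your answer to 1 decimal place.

M(repeat) = 2986/5 = 597.200
M(switch) = 3951/7 = 564.429
Difference = 564.429 − 597.200 = -32.771 ms

-32.8 ms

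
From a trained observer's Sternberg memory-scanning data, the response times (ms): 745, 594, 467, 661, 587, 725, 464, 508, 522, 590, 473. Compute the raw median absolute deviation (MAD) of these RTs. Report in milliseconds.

79 ms

Sorted: 464, 467, 473, 508, 522, 587, 590, 594, 661, 725, 745 → median = 587
|x − 587|: 158, 7, 120, 74, 0, 138, 123, 79, 65, 3, 114
Sorted deviations: 0, 3, 7, 65, 74, 79, 114, 120, 123, 138, 158 → MAD = 79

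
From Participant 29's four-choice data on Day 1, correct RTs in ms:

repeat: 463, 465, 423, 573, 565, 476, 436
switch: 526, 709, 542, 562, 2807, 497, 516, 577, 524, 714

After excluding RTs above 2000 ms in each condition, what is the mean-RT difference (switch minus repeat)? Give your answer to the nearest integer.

88 ms

switch: exclude 2807
M(repeat) = 3401/7 = 485.857
M(switch) = 5167/9 = 574.111
Difference = 574.111 − 485.857 = 88.254 ms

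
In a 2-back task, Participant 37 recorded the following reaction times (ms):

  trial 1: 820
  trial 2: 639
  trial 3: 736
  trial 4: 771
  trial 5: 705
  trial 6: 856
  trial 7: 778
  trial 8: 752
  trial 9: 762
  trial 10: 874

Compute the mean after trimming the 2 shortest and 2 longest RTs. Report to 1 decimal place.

769.8 ms

Sorted: 639, 705, 736, 752, 762, 771, 778, 820, 856, 874
Drop lowest 2 (639, 705) and highest 2 (856, 874)
Remaining (n=6): Σ = 4619, mean = 4619/6 = 769.833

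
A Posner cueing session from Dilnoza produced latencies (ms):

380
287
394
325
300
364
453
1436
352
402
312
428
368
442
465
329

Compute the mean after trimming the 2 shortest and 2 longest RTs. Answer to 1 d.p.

379.1 ms

Sorted: 287, 300, 312, 325, 329, 352, 364, 368, 380, 394, 402, 428, 442, 453, 465, 1436
Drop lowest 2 (287, 300) and highest 2 (465, 1436)
Remaining (n=12): Σ = 4549, mean = 4549/12 = 379.083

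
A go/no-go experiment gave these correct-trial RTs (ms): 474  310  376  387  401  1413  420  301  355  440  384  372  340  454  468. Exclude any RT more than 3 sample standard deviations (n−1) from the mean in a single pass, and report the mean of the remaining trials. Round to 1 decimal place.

n = 15, ΣRT = 6895, M = 459.667
Σ(x−M)² = 1013095.33; s = √(1013095.33/14) = 269.005
Cutoffs: 459.667 ± 3·269.005 → [-347.3, 1266.7]
Outside: 1413 → excluded.
Retained (n=14): Σ = 5482, mean = 5482/14 = 391.571

391.6 ms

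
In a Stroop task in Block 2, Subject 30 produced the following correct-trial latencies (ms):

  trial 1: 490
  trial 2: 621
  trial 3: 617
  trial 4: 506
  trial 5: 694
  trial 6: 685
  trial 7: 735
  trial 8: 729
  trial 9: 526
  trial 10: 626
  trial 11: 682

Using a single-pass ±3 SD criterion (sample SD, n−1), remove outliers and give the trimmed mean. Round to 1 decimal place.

n = 11, ΣRT = 6911, M = 628.273
Σ(x−M)² = 76676.18; s = √(76676.18/10) = 87.565
Cutoffs: 628.273 ± 3·87.565 → [365.6, 891.0]
No RTs fall outside the cutoffs; all 11 retained. Mean = 6911/11 = 628.273

628.3 ms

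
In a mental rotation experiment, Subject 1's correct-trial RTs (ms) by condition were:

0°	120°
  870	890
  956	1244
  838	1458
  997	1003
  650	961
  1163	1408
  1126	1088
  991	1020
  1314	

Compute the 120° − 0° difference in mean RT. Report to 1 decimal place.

144.6 ms

M(0°) = 8905/9 = 989.444
M(120°) = 9072/8 = 1134.000
Difference = 1134.000 − 989.444 = 144.556 ms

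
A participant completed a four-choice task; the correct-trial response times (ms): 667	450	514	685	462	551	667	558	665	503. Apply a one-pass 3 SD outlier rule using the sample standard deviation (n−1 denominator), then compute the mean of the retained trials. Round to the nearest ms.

n = 10, ΣRT = 5722, M = 572.200
Σ(x−M)² = 75213.60; s = √(75213.60/9) = 91.417
Cutoffs: 572.200 ± 3·91.417 → [297.9, 846.5]
No RTs fall outside the cutoffs; all 10 retained. Mean = 5722/10 = 572.200

572 ms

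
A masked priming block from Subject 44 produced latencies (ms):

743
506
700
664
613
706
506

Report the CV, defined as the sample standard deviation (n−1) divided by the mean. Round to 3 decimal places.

0.152

n = 7, Σ = 4438, M = 634.0000
Σ(x−M)² = 55530.000; s = √(55530.000/6) = 96.2029
CV = 96.2029 / 634.0000 = 0.15174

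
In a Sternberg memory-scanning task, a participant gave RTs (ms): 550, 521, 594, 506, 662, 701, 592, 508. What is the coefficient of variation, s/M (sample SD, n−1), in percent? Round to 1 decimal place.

n = 8, Σ = 4634, M = 579.2500
Σ(x−M)² = 36741.500; s = √(36741.500/7) = 72.4485
CV = 72.4485 / 579.2500 = 0.12507 = 12.507%

12.5%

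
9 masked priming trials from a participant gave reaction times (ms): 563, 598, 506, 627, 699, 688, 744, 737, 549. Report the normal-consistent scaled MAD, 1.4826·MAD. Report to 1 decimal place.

Sorted: 506, 549, 563, 598, 627, 688, 699, 737, 744 → median = 627
|x − 627| sorted: 0, 29, 61, 64, 72, 78, 110, 117, 121 → MAD = 72
Robust SD ≈ 1.4826 × 72 = 106.747

106.7 ms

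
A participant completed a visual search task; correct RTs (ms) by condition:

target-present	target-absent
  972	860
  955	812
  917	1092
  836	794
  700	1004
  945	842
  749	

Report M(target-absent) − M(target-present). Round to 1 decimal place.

33.0 ms

M(target-present) = 6074/7 = 867.714
M(target-absent) = 5404/6 = 900.667
Difference = 900.667 − 867.714 = 32.952 ms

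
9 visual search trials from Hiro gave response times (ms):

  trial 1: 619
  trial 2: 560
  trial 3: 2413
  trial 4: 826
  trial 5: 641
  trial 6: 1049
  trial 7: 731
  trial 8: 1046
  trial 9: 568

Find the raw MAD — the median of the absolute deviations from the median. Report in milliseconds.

163 ms

Sorted: 560, 568, 619, 641, 731, 826, 1046, 1049, 2413 → median = 731
|x − 731|: 112, 171, 1682, 95, 90, 318, 0, 315, 163
Sorted deviations: 0, 90, 95, 112, 163, 171, 315, 318, 1682 → MAD = 163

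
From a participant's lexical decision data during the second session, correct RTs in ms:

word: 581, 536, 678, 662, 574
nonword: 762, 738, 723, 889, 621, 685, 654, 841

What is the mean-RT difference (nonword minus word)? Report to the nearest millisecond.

133 ms

M(word) = 3031/5 = 606.200
M(nonword) = 5913/8 = 739.125
Difference = 739.125 − 606.200 = 132.925 ms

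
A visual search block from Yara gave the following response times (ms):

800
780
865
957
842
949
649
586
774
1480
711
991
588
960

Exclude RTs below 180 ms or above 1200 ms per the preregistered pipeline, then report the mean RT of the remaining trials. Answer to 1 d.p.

Excluded: 1480
Retained (n=13): Σ = 10452
Mean = 10452/13 = 804.0000

804.0 ms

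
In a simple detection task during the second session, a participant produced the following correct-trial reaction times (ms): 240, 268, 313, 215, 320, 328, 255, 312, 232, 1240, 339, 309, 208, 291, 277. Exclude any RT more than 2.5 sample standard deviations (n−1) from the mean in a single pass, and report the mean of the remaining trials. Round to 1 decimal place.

279.1 ms

n = 15, ΣRT = 5147, M = 343.133
Σ(x−M)² = 886363.73; s = √(886363.73/14) = 251.618
Cutoffs: 343.133 ± 2.5·251.618 → [-285.9, 972.2]
Outside: 1240 → excluded.
Retained (n=14): Σ = 3907, mean = 3907/14 = 279.071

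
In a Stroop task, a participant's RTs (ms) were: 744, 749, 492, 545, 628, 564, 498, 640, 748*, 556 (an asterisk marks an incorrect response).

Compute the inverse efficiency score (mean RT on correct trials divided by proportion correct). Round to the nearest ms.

669 ms

Correct trials (n=9): 744, 749, 492, 545, 628, 564, 498, 640, 556
Mean correct RT = 5416/9 = 601.7778 ms
Proportion correct = 9/10
IES = 601.7778 / (9/10) = 668.642 ms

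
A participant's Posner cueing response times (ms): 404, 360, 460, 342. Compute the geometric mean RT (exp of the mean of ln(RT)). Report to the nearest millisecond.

389 ms

ln(RT): 6.0014, 5.8861, 6.1312, 5.8348
Mean ln(RT) = 23.8536/4 = 5.96339
Geometric mean = exp(5.96339) = 388.93 ms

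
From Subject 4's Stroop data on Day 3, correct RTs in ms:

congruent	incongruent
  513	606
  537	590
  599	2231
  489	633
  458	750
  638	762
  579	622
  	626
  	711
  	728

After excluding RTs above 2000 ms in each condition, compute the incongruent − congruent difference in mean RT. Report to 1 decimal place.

incongruent: exclude 2231
M(congruent) = 3813/7 = 544.714
M(incongruent) = 6028/9 = 669.778
Difference = 669.778 − 544.714 = 125.063 ms

125.1 ms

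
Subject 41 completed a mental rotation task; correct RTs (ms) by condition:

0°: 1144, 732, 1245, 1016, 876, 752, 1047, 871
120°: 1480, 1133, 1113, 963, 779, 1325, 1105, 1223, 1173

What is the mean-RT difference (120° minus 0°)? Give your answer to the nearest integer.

M(0°) = 7683/8 = 960.375
M(120°) = 10294/9 = 1143.778
Difference = 1143.778 − 960.375 = 183.403 ms

183 ms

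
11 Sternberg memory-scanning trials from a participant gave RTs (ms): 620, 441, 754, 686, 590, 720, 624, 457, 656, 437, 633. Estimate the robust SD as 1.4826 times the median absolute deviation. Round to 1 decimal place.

Sorted: 437, 441, 457, 590, 620, 624, 633, 656, 686, 720, 754 → median = 624
|x − 624| sorted: 0, 4, 9, 32, 34, 62, 96, 130, 167, 183, 187 → MAD = 62
Robust SD ≈ 1.4826 × 62 = 91.921

91.9 ms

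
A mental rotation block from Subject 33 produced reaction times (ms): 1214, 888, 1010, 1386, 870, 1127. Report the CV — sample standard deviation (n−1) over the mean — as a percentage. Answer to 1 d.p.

18.5%

n = 6, Σ = 6495, M = 1082.5000
Σ(x−M)² = 199627.500; s = √(199627.500/5) = 199.8137
CV = 199.8137 / 1082.5000 = 0.18459 = 18.459%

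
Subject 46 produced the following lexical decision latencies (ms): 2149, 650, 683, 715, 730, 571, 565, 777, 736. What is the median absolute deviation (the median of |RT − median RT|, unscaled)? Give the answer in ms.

62 ms

Sorted: 565, 571, 650, 683, 715, 730, 736, 777, 2149 → median = 715
|x − 715|: 1434, 65, 32, 0, 15, 144, 150, 62, 21
Sorted deviations: 0, 15, 21, 32, 62, 65, 144, 150, 1434 → MAD = 62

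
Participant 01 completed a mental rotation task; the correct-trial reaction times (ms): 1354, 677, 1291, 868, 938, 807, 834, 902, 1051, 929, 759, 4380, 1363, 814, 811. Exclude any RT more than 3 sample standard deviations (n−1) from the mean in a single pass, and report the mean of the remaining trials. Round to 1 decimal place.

n = 15, ΣRT = 17778, M = 1185.200
Σ(x−M)² = 11587726.40; s = √(11587726.40/14) = 909.777
Cutoffs: 1185.200 ± 3·909.777 → [-1544.1, 3914.5]
Outside: 4380 → excluded.
Retained (n=14): Σ = 13398, mean = 13398/14 = 957.000

957.0 ms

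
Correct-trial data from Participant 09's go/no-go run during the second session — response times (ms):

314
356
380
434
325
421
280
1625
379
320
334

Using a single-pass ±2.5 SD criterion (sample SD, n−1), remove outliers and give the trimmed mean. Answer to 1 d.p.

n = 11, ΣRT = 5168, M = 469.818
Σ(x−M)² = 1489555.64; s = √(1489555.64/10) = 385.948
Cutoffs: 469.818 ± 2.5·385.948 → [-495.1, 1434.7]
Outside: 1625 → excluded.
Retained (n=10): Σ = 3543, mean = 3543/10 = 354.300

354.3 ms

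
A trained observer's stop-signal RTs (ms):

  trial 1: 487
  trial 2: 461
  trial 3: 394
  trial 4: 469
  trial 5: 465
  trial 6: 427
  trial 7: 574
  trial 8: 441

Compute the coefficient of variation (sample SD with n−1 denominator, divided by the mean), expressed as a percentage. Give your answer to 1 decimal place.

n = 8, Σ = 3718, M = 464.7500
Σ(x−M)² = 19457.500; s = √(19457.500/7) = 52.7223
CV = 52.7223 / 464.7500 = 0.11344 = 11.344%

11.3%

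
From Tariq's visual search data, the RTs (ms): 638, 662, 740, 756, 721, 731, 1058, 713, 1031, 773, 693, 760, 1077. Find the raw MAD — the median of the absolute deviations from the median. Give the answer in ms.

Sorted: 638, 662, 693, 713, 721, 731, 740, 756, 760, 773, 1031, 1058, 1077 → median = 740
|x − 740|: 102, 78, 0, 16, 19, 9, 318, 27, 291, 33, 47, 20, 337
Sorted deviations: 0, 9, 16, 19, 20, 27, 33, 47, 78, 102, 291, 318, 337 → MAD = 33

33 ms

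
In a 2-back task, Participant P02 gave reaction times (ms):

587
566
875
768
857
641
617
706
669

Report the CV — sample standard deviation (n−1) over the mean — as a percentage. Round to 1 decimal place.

16.2%

n = 9, Σ = 6286, M = 698.4444
Σ(x−M)² = 101968.222; s = √(101968.222/8) = 112.8983
CV = 112.8983 / 698.4444 = 0.16164 = 16.164%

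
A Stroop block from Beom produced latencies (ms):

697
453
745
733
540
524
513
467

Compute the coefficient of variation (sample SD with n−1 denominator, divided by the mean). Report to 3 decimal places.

0.207

n = 8, Σ = 4672, M = 584.0000
Σ(x−M)² = 102318.000; s = √(102318.000/7) = 120.9002
CV = 120.9002 / 584.0000 = 0.20702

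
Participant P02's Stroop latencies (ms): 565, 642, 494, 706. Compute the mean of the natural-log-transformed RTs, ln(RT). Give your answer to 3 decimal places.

6.391

ln(RT): 6.3368, 6.4646, 6.2025, 6.5596
Σ ln(RT) = 25.5636
Mean = 25.5636/4 = 6.39089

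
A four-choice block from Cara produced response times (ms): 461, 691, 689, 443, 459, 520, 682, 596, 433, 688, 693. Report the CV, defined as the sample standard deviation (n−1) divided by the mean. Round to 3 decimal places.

0.199

n = 11, Σ = 6355, M = 577.7273
Σ(x−M)² = 132018.182; s = √(132018.182/10) = 114.8992
CV = 114.8992 / 577.7273 = 0.19888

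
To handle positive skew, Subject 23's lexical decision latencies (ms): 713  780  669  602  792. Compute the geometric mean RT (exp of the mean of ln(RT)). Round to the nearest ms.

ln(RT): 6.5695, 6.6593, 6.5058, 6.4003, 6.6746
Mean ln(RT) = 32.8094/5 = 6.56188
Geometric mean = exp(6.56188) = 707.60 ms

708 ms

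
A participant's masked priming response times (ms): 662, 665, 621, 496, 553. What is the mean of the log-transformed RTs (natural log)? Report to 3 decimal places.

6.390

ln(RT): 6.4953, 6.4998, 6.4313, 6.2066, 6.3154
Σ ln(RT) = 31.9483
Mean = 31.9483/5 = 6.38966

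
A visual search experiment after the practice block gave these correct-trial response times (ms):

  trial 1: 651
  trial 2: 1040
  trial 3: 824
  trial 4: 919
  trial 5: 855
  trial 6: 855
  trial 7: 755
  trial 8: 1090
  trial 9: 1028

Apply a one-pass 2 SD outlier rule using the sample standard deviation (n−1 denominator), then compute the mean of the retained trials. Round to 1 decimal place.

890.8 ms

n = 9, ΣRT = 8017, M = 890.778
Σ(x−M)² = 164531.56; s = √(164531.56/8) = 143.410
Cutoffs: 890.778 ± 2·143.410 → [604.0, 1177.6]
No RTs fall outside the cutoffs; all 9 retained. Mean = 8017/9 = 890.778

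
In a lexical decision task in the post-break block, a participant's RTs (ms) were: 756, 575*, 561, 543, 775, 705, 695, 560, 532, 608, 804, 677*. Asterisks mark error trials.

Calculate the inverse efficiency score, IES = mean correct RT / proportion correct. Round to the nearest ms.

785 ms

Correct trials (n=10): 756, 561, 543, 775, 705, 695, 560, 532, 608, 804
Mean correct RT = 6539/10 = 653.9000 ms
Proportion correct = 10/12
IES = 653.9000 / (10/12) = 784.680 ms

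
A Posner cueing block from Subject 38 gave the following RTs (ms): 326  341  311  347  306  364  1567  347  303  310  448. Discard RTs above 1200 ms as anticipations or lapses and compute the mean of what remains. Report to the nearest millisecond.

340 ms

Excluded: 1567
Retained (n=10): Σ = 3403
Mean = 3403/10 = 340.3000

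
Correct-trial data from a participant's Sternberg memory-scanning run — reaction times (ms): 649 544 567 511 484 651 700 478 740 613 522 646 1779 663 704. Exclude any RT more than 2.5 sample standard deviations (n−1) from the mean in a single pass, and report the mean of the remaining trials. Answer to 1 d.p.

n = 15, ΣRT = 10251, M = 683.400
Σ(x−M)² = 1383949.60; s = √(1383949.60/14) = 314.410
Cutoffs: 683.400 ± 2.5·314.410 → [-102.6, 1469.4]
Outside: 1779 → excluded.
Retained (n=14): Σ = 8472, mean = 8472/14 = 605.143

605.1 ms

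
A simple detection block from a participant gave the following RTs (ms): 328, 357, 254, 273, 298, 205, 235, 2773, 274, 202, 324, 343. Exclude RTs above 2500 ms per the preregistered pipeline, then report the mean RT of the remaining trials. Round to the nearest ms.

Excluded: 2773
Retained (n=11): Σ = 3093
Mean = 3093/11 = 281.1818

281 ms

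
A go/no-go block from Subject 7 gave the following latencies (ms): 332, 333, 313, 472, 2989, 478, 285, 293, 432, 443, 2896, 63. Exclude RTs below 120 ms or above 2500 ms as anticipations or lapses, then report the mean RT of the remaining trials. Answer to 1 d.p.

375.7 ms

Excluded: 63, 2896, 2989
Retained (n=9): Σ = 3381
Mean = 3381/9 = 375.6667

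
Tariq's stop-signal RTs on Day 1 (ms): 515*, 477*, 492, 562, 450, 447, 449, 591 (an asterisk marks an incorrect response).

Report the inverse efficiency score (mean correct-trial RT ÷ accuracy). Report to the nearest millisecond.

665 ms

Correct trials (n=6): 492, 562, 450, 447, 449, 591
Mean correct RT = 2991/6 = 498.5000 ms
Proportion correct = 6/8
IES = 498.5000 / (6/8) = 664.667 ms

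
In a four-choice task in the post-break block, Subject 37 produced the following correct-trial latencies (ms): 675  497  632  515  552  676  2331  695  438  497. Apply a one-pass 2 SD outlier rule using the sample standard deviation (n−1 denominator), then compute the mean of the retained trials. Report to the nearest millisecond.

575 ms

n = 10, ΣRT = 7508, M = 750.800
Σ(x−M)² = 2847395.60; s = √(2847395.60/9) = 562.474
Cutoffs: 750.800 ± 2·562.474 → [-374.1, 1875.7]
Outside: 2331 → excluded.
Retained (n=9): Σ = 5177, mean = 5177/9 = 575.222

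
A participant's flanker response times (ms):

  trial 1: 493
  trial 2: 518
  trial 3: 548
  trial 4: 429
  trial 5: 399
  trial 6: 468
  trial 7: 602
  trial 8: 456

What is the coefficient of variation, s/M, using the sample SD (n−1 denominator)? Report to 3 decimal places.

0.135

n = 8, Σ = 3913, M = 489.1250
Σ(x−M)² = 30336.875; s = √(30336.875/7) = 65.8319
CV = 65.8319 / 489.1250 = 0.13459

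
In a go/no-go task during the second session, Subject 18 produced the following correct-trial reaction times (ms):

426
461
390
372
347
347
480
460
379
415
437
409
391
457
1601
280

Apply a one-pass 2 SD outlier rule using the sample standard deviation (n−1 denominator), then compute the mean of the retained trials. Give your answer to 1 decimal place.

403.4 ms

n = 16, ΣRT = 7652, M = 478.250
Σ(x−M)² = 1385177.00; s = √(1385177.00/15) = 303.883
Cutoffs: 478.250 ± 2·303.883 → [-129.5, 1086.0]
Outside: 1601 → excluded.
Retained (n=15): Σ = 6051, mean = 6051/15 = 403.400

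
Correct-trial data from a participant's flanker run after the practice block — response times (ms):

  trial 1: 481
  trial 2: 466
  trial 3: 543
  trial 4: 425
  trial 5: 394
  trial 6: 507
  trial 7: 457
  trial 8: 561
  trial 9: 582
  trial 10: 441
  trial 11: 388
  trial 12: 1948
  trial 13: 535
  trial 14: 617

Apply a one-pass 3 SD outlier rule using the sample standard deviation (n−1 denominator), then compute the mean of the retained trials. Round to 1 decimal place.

n = 14, ΣRT = 8345, M = 596.071
Σ(x−M)² = 2030996.93; s = √(2030996.93/13) = 395.260
Cutoffs: 596.071 ± 3·395.260 → [-589.7, 1781.9]
Outside: 1948 → excluded.
Retained (n=13): Σ = 6397, mean = 6397/13 = 492.077

492.1 ms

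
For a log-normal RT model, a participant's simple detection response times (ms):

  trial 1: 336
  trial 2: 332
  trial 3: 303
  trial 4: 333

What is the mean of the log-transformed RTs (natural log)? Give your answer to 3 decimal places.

ln(RT): 5.8171, 5.8051, 5.7137, 5.8081
Σ ln(RT) = 23.1441
Mean = 23.1441/4 = 5.78603

5.786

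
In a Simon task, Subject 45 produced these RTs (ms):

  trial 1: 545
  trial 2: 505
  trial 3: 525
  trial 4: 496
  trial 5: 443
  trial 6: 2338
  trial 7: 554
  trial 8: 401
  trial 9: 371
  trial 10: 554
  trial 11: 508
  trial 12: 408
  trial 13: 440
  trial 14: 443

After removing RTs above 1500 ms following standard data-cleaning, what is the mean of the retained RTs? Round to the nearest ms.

Excluded: 2338
Retained (n=13): Σ = 6193
Mean = 6193/13 = 476.3846

476 ms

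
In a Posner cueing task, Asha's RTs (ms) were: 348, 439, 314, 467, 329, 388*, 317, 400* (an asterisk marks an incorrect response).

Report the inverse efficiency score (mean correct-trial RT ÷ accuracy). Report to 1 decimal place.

492.0 ms

Correct trials (n=6): 348, 439, 314, 467, 329, 317
Mean correct RT = 2214/6 = 369.0000 ms
Proportion correct = 6/8
IES = 369.0000 / (6/8) = 492.000 ms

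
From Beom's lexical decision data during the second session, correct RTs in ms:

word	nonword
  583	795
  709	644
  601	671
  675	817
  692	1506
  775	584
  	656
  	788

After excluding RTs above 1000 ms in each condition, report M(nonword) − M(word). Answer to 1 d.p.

35.4 ms

nonword: exclude 1506
M(word) = 4035/6 = 672.500
M(nonword) = 4955/7 = 707.857
Difference = 707.857 − 672.500 = 35.357 ms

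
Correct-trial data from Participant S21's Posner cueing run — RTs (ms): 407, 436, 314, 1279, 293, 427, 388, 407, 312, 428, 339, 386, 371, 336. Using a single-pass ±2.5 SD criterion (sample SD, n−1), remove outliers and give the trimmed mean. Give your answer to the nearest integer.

n = 14, ΣRT = 6123, M = 437.357
Σ(x−M)² = 791597.21; s = √(791597.21/13) = 246.763
Cutoffs: 437.357 ± 2.5·246.763 → [-179.6, 1054.3]
Outside: 1279 → excluded.
Retained (n=13): Σ = 4844, mean = 4844/13 = 372.615

373 ms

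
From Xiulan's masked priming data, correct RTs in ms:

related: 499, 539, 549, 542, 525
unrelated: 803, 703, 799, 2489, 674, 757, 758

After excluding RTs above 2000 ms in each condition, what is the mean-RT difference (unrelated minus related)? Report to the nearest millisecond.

unrelated: exclude 2489
M(related) = 2654/5 = 530.800
M(unrelated) = 4494/6 = 749.000
Difference = 749.000 − 530.800 = 218.200 ms

218 ms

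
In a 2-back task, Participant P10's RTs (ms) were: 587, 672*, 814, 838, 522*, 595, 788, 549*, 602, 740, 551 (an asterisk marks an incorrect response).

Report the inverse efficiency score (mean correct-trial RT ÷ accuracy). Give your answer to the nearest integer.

948 ms

Correct trials (n=8): 587, 814, 838, 595, 788, 602, 740, 551
Mean correct RT = 5515/8 = 689.3750 ms
Proportion correct = 8/11
IES = 689.3750 / (8/11) = 947.891 ms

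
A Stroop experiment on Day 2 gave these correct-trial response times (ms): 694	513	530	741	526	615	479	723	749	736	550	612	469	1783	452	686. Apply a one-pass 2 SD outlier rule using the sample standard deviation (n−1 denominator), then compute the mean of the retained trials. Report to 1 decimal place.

n = 16, ΣRT = 10858, M = 678.625
Σ(x−M)² = 1467037.75; s = √(1467037.75/15) = 312.734
Cutoffs: 678.625 ± 2·312.734 → [53.2, 1304.1]
Outside: 1783 → excluded.
Retained (n=15): Σ = 9075, mean = 9075/15 = 605.000

605.0 ms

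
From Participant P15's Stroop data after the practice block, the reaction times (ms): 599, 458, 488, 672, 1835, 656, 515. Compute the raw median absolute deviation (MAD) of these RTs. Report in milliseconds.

Sorted: 458, 488, 515, 599, 656, 672, 1835 → median = 599
|x − 599|: 0, 141, 111, 73, 1236, 57, 84
Sorted deviations: 0, 57, 73, 84, 111, 141, 1236 → MAD = 84

84 ms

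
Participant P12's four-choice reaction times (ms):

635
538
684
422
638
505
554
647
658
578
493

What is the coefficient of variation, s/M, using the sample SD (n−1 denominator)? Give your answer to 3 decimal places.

0.143

n = 11, Σ = 6352, M = 577.4545
Σ(x−M)² = 68308.727; s = √(68308.727/10) = 82.6491
CV = 82.6491 / 577.4545 = 0.14313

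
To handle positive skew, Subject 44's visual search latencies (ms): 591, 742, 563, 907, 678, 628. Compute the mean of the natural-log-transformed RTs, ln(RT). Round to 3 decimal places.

ln(RT): 6.3818, 6.6093, 6.3333, 6.8101, 6.5191, 6.4425
Σ ln(RT) = 39.0963
Mean = 39.0963/6 = 6.51605

6.516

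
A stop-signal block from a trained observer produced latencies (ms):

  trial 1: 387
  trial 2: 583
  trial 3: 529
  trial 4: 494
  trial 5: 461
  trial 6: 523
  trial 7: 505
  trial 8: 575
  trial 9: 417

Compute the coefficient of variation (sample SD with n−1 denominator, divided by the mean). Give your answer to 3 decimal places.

0.133

n = 9, Σ = 4474, M = 497.1111
Σ(x−M)² = 35048.889; s = √(35048.889/8) = 66.1900
CV = 66.1900 / 497.1111 = 0.13315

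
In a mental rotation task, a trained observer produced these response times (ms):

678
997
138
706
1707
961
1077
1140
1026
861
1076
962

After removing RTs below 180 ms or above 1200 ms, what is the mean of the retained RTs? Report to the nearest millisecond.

Excluded: 138, 1707
Retained (n=10): Σ = 9484
Mean = 9484/10 = 948.4000

948 ms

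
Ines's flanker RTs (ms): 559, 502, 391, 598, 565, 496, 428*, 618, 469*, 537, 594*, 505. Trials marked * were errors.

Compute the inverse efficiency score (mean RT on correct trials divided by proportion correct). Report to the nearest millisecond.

Correct trials (n=9): 559, 502, 391, 598, 565, 496, 618, 537, 505
Mean correct RT = 4771/9 = 530.1111 ms
Proportion correct = 9/12
IES = 530.1111 / (9/12) = 706.815 ms

707 ms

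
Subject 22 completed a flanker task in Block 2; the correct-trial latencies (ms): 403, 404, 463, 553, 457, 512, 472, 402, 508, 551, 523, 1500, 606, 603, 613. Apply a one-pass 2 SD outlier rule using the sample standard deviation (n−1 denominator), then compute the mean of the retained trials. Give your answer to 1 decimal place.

505.0 ms

n = 15, ΣRT = 8570, M = 571.333
Σ(x−M)² = 996665.33; s = √(996665.33/14) = 266.815
Cutoffs: 571.333 ± 2·266.815 → [37.7, 1105.0]
Outside: 1500 → excluded.
Retained (n=14): Σ = 7070, mean = 7070/14 = 505.000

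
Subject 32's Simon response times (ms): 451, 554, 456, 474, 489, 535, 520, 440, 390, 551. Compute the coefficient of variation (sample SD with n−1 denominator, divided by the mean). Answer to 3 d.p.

0.111

n = 10, Σ = 4860, M = 486.0000
Σ(x−M)² = 26016.000; s = √(26016.000/9) = 53.7649
CV = 53.7649 / 486.0000 = 0.11063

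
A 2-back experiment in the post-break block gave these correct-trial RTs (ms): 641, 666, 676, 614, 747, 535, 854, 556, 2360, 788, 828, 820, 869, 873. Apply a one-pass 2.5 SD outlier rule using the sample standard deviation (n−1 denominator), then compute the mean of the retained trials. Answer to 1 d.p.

728.2 ms

n = 14, ΣRT = 11827, M = 844.786
Σ(x−M)² = 2645632.36; s = √(2645632.36/13) = 451.121
Cutoffs: 844.786 ± 2.5·451.121 → [-283.0, 1972.6]
Outside: 2360 → excluded.
Retained (n=13): Σ = 9467, mean = 9467/13 = 728.231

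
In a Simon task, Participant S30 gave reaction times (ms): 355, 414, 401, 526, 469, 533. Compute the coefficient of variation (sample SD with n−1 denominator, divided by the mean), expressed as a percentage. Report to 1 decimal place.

16.0%

n = 6, Σ = 2698, M = 449.6667
Σ(x−M)² = 25747.333; s = √(25747.333/5) = 71.7598
CV = 71.7598 / 449.6667 = 0.15958 = 15.958%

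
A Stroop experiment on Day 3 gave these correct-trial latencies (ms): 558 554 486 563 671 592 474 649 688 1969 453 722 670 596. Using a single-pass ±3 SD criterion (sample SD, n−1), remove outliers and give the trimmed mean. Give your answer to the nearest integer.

n = 14, ΣRT = 9645, M = 688.929
Σ(x−M)² = 1854224.93; s = √(1854224.93/13) = 377.667
Cutoffs: 688.929 ± 3·377.667 → [-444.1, 1821.9]
Outside: 1969 → excluded.
Retained (n=13): Σ = 7676, mean = 7676/13 = 590.462

590 ms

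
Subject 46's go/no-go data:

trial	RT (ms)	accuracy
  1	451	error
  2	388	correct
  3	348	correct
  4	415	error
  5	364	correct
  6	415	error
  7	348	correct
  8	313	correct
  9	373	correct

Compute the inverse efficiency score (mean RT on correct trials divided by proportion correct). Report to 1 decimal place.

533.5 ms

Correct trials (n=6): 388, 348, 364, 348, 313, 373
Mean correct RT = 2134/6 = 355.6667 ms
Proportion correct = 6/9
IES = 355.6667 / (6/9) = 533.500 ms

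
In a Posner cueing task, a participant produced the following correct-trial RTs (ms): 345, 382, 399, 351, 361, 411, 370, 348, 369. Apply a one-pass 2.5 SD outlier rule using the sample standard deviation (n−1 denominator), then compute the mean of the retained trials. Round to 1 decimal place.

370.7 ms

n = 9, ΣRT = 3336, M = 370.667
Σ(x−M)² = 4214.00; s = √(4214.00/8) = 22.951
Cutoffs: 370.667 ± 2.5·22.951 → [313.3, 428.0]
No RTs fall outside the cutoffs; all 9 retained. Mean = 3336/9 = 370.667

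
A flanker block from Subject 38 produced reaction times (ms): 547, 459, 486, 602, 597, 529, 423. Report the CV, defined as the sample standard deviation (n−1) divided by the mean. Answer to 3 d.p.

0.131

n = 7, Σ = 3643, M = 520.4286
Σ(x−M)² = 27747.714; s = √(27747.714/6) = 68.0046
CV = 68.0046 / 520.4286 = 0.13067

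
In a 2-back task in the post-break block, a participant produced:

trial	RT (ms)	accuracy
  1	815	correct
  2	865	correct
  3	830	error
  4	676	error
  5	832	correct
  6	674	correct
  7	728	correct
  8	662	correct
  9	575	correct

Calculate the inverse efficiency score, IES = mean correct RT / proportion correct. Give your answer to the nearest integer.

Correct trials (n=7): 815, 865, 832, 674, 728, 662, 575
Mean correct RT = 5151/7 = 735.8571 ms
Proportion correct = 7/9
IES = 735.8571 / (7/9) = 946.102 ms

946 ms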